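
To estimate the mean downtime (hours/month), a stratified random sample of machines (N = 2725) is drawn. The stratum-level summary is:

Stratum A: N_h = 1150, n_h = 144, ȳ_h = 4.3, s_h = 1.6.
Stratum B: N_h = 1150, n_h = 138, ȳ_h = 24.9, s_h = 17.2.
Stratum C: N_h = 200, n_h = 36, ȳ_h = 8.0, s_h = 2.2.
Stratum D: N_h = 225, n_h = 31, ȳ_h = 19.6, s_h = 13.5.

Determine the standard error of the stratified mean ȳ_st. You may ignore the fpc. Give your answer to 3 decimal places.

SE(ȳ_st) ≈ 0.653

V̂(ȳ_st) = Σ W_h² s_h²/n_h, with W_h = N_h/N and N = 2725:
  stratum A: (1150/2725)²·1.6²/144 = 0.00316621
  stratum B: (1150/2725)²·17.2²/138 = 0.381804
  stratum C: (200/2725)²·2.2²/36 = 0.000724219
  stratum D: (225/2725)²·13.5²/31 = 0.0400809
V̂(ȳ_st) = 0.425775
SE(ȳ_st) = √0.425775 = 0.652515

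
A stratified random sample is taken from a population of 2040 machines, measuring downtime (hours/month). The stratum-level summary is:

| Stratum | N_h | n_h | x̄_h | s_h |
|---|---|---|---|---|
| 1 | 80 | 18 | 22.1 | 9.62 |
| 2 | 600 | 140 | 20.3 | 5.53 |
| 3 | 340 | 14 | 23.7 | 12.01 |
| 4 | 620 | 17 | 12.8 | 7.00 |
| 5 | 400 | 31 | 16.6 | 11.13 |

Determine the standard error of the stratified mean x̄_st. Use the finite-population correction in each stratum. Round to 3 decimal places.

SE(x̄_st) ≈ 0.834

V̂(x̄_st) = Σ W_h² (1 − n_h/N_h) s_h²/n_h, with W_h = N_h/N and N = 2040:
  stratum 1: (80/2040)²·(1 − 18/80)·9.62²/18 = 0.00612772
  stratum 2: (600/2040)²·(1 − 140/600)·5.53²/140 = 0.0144868
  stratum 3: (340/2040)²·(1 − 14/340)·12.01²/14 = 0.274406
  stratum 4: (620/2040)²·(1 − 17/620)·7.00²/17 = 0.258938
  stratum 5: (400/2040)²·(1 − 31/400)·11.13²/31 = 0.141728
V̂(x̄_st) = 0.695687
SE(x̄_st) = √0.695687 = 0.834078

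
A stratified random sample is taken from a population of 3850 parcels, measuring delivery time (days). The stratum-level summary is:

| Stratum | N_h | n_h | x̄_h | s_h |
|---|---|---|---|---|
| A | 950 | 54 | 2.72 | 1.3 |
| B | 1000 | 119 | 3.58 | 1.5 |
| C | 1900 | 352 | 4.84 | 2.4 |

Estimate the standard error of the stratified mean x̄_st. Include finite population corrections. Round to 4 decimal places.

SE(x̄_st) ≈ 0.0785

V̂(x̄_st) = Σ W_h² (1 − n_h/N_h) s_h²/n_h, with W_h = N_h/N and N = 3850:
  stratum A: (950/3850)²·(1 − 54/950)·1.3²/54 = 0.00179723
  stratum B: (1000/3850)²·(1 − 119/1000)·1.5²/119 = 0.0011238
  stratum C: (1900/3850)²·(1 − 352/1900)·2.4²/352 = 0.003247
V̂(x̄_st) = 0.00616803
SE(x̄_st) = √0.00616803 = 0.0785368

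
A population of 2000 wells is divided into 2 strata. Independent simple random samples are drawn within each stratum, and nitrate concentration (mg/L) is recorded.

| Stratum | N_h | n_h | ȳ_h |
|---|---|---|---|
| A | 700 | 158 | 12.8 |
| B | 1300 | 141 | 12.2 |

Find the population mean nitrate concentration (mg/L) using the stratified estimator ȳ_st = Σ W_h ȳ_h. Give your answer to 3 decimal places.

N = Σ N_h = 2000. Stratum weights W_h = N_h/N.
ȳ_st = (700·12.8 + 1300·12.2) / 2000 = 12.41000

ȳ_st ≈ 12.410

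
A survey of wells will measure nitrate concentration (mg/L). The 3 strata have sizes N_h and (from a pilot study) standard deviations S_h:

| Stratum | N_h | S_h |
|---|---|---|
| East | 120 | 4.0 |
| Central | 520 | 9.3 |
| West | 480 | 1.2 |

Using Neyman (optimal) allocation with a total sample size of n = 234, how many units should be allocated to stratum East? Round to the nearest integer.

19

Neyman allocation: n_h = n · N_h S_h / Σ N_i S_i, with n = 234.
  stratum East: N_h·S_h = 120·4.0 = 480.00
  stratum Central: N_h·S_h = 520·9.3 = 4836.00
  stratum West: N_h·S_h = 480·1.2 = 576.00
Σ N_h S_h = 5892.00
n for stratum East = 234·480.00/5892.00 = 19.063 → 19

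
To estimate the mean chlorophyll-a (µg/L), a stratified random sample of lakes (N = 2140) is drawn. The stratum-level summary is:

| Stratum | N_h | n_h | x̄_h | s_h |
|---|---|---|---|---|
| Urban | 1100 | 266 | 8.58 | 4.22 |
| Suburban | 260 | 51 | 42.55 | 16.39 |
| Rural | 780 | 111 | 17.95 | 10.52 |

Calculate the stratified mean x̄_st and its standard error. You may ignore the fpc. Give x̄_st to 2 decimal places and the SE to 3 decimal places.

x̄_st ≈ 16.12, SE ≈ 0.477

x̄_st = Σ W_h x̄_h = (1100·8.58 + 260·42.55 + 780·17.95)/2140 = 16.12243
V̂(x̄_st) = Σ W_h² s_h²/n_h, with W_h = N_h/N and N = 2140:
  stratum Urban: (1100/2140)²·4.22²/266 = 0.0176889
  stratum Suburban: (260/2140)²·16.39²/51 = 0.0777512
  stratum Rural: (780/2140)²·10.52²/111 = 0.132456
V̂(x̄_st) = 0.227896
SE(x̄_st) = √0.227896 = 0.477384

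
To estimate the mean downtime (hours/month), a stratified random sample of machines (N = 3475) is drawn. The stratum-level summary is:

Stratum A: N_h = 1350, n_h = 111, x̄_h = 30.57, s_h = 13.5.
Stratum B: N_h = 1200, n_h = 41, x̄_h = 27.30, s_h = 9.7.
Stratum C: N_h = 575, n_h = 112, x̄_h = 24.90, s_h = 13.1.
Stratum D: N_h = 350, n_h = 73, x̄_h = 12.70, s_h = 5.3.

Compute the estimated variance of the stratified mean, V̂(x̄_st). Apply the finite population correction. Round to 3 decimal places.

V̂(x̄_st) = Σ W_h² (1 − n_h/N_h) s_h²/n_h, with W_h = N_h/N and N = 3475:
  stratum A: (1350/3475)²·(1 − 111/1350)·13.5²/111 = 0.227426
  stratum B: (1200/3475)²·(1 − 41/1200)·9.7²/41 = 0.264311
  stratum C: (575/3475)²·(1 − 112/575)·13.1²/112 = 0.0337803
  stratum D: (350/3475)²·(1 − 73/350)·5.3²/73 = 0.00308935
V̂(x̄_st) = 0.528606

V̂(x̄_st) ≈ 0.529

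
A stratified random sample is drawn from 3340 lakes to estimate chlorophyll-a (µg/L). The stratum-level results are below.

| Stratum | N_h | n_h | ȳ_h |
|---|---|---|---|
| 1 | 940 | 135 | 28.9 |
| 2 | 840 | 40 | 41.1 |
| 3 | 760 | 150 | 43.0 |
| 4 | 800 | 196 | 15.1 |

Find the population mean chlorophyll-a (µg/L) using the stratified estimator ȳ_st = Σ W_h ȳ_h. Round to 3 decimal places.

N = Σ N_h = 3340. Stratum weights W_h = N_h/N.
ȳ_st = (940·28.9 + 840·41.1 + 760·43.0 + 800·15.1) / 3340 = 31.87126

ȳ_st ≈ 31.871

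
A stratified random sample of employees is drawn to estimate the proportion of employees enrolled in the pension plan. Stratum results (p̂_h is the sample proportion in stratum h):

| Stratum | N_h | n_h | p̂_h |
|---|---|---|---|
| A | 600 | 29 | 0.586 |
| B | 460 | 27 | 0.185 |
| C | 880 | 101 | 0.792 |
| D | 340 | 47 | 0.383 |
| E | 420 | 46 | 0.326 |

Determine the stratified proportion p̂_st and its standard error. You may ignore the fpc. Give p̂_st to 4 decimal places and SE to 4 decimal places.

N = 2700; stratum weights W_h = N_h/N.
p̂_st = Σ W_h p̂_h = (600·0.586 + 460·0.185 + 880·0.792 + 340·0.383 + 420·0.326)/2700 = 0.51881
V̂(p̂_st) = Σ W_h² p̂_h(1−p̂_h)/(n_h−1):
  stratum A: (600/2700)²·0.586·0.414/28 = 0.000427873
  stratum B: (460/2700)²·0.185·0.815/26 = 0.000168323
  stratum C: (880/2700)²·0.792·0.208/100 = 0.000174995
  stratum D: (340/2700)²·0.383·0.617/46 = 8.14623e-05
  stratum E: (420/2700)²·0.326·0.674/45 = 0.000118151
V̂(p̂_st) = 0.000970804; SE = √V̂ = 0.0311577

p̂_st ≈ 0.5188, SE ≈ 0.0312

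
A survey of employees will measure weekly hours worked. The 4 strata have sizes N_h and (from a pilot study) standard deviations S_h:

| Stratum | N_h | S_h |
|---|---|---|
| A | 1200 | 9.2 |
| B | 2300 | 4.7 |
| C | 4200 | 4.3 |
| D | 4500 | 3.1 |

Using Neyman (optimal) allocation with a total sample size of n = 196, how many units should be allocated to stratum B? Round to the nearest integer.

Neyman allocation: n_h = n · N_h S_h / Σ N_i S_i, with n = 196.
  stratum A: N_h·S_h = 1200·9.2 = 11040.00
  stratum B: N_h·S_h = 2300·4.7 = 10810.00
  stratum C: N_h·S_h = 4200·4.3 = 18060.00
  stratum D: N_h·S_h = 4500·3.1 = 13950.00
Σ N_h S_h = 53860.00
n for stratum B = 196·10810.00/53860.00 = 39.338 → 39

39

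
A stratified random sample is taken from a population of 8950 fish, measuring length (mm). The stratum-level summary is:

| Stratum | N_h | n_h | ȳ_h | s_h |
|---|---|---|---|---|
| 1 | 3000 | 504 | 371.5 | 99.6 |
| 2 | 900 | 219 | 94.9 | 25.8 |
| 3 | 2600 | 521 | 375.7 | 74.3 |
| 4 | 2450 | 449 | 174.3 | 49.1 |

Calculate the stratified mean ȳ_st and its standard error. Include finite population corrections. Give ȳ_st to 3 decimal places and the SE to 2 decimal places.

ȳ_st ≈ 290.923, SE ≈ 1.70

ȳ_st = Σ W_h ȳ_h = (3000·371.5 + 900·94.9 + 2600·375.7 + 2450·174.3)/8950 = 290.92346
V̂(ȳ_st) = Σ W_h² (1 − n_h/N_h) s_h²/n_h, with W_h = N_h/N and N = 8950:
  stratum 1: (3000/8950)²·(1 − 504/3000)·99.6²/504 = 1.83996
  stratum 2: (900/8950)²·(1 − 219/900)·25.8²/219 = 0.0232562
  stratum 3: (2600/8950)²·(1 − 521/2600)·74.3²/521 = 0.715026
  stratum 4: (2450/8950)²·(1 − 449/2450)·49.1²/449 = 0.328612
V̂(ȳ_st) = 2.90685
SE(ȳ_st) = √2.90685 = 1.70495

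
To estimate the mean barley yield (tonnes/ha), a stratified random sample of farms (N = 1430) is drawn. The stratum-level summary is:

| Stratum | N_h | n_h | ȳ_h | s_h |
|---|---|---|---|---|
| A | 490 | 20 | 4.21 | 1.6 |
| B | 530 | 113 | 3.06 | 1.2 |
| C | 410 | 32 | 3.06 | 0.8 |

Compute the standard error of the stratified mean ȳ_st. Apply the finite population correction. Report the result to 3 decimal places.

V̂(ȳ_st) = Σ W_h² (1 − n_h/N_h) s_h²/n_h, with W_h = N_h/N and N = 1430:
  stratum A: (490/1430)²·(1 − 20/490)·1.6²/20 = 0.0144156
  stratum B: (530/1430)²·(1 − 113/530)·1.2²/113 = 0.00137729
  stratum C: (410/1430)²·(1 − 32/410)·0.8²/32 = 0.00151577
V̂(ȳ_st) = 0.0173086
SE(ȳ_st) = √0.0173086 = 0.131562

SE(ȳ_st) ≈ 0.132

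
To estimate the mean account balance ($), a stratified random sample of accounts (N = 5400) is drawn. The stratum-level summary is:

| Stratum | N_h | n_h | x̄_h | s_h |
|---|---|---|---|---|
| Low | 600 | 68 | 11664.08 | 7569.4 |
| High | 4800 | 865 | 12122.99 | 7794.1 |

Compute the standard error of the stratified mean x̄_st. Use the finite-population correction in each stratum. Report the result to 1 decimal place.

V̂(x̄_st) = Σ W_h² (1 − n_h/N_h) s_h²/n_h, with W_h = N_h/N and N = 5400:
  stratum Low: (600/5400)²·(1 − 68/600)·7569.4²/68 = 9223.36
  stratum High: (4800/5400)²·(1 − 865/4800)·7794.1²/865 = 45489.8
V̂(x̄_st) = 54713.2
SE(x̄_st) = √54713.2 = 233.909

SE(x̄_st) ≈ 233.9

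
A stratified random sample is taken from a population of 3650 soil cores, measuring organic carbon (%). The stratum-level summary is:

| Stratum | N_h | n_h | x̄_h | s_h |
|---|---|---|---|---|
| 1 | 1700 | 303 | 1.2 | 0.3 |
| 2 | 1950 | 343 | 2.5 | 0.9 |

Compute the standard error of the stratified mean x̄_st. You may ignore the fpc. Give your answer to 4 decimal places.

SE(x̄_st) ≈ 0.0272

V̂(x̄_st) = Σ W_h² s_h²/n_h, with W_h = N_h/N and N = 3650:
  stratum 1: (1700/3650)²·0.3²/303 = 6.44335e-05
  stratum 2: (1950/3650)²·0.9²/343 = 0.000674022
V̂(x̄_st) = 0.000738456
SE(x̄_st) = √0.000738456 = 0.0271745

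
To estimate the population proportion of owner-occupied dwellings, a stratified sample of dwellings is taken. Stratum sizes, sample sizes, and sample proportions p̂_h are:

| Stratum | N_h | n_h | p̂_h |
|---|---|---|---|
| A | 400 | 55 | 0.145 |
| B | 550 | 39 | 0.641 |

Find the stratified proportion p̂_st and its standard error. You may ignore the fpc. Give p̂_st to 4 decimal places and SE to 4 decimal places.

N = 950; stratum weights W_h = N_h/N.
p̂_st = Σ W_h p̂_h = (400·0.145 + 550·0.641)/950 = 0.43216
V̂(p̂_st) = Σ W_h² p̂_h(1−p̂_h)/(n_h−1):
  stratum A: (400/950)²·0.145·0.855/54 = 0.000407018
  stratum B: (550/950)²·0.641·0.359/38 = 0.00202977
V̂(p̂_st) = 0.00243679; SE = √V̂ = 0.0493638

p̂_st ≈ 0.4322, SE ≈ 0.0494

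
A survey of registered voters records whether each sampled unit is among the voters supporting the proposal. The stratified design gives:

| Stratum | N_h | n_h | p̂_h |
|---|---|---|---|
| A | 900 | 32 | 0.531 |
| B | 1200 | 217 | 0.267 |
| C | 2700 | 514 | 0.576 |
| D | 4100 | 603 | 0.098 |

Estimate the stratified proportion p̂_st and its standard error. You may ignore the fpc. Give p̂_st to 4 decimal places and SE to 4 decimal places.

N = 8900; stratum weights W_h = N_h/N.
p̂_st = Σ W_h p̂_h = (900·0.531 + 1200·0.267 + 2700·0.576 + 4100·0.098)/8900 = 0.30958
V̂(p̂_st) = Σ W_h² p̂_h(1−p̂_h)/(n_h−1):
  stratum A: (900/8900)²·0.531·0.469/31 = 8.21506e-05
  stratum B: (1200/8900)²·0.267·0.733/216 = 1.64719e-05
  stratum C: (2700/8900)²·0.576·0.424/513 = 4.38146e-05
  stratum D: (4100/8900)²·0.098·0.902/602 = 3.11619e-05
V̂(p̂_st) = 0.000173599; SE = √V̂ = 0.0131757

p̂_st ≈ 0.3096, SE ≈ 0.0132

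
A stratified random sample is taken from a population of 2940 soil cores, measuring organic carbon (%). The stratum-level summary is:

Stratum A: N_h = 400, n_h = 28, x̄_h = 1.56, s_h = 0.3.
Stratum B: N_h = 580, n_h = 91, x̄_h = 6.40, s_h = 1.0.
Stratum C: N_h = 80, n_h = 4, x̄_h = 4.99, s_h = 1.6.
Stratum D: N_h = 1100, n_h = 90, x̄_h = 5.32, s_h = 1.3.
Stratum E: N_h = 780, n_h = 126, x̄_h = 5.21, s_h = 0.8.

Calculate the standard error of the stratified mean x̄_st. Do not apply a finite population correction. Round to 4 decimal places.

SE(x̄_st) ≈ 0.0628

V̂(x̄_st) = Σ W_h² s_h²/n_h, with W_h = N_h/N and N = 2940:
  stratum A: (400/2940)²·0.3²/28 = 5.9499e-05
  stratum B: (580/2940)²·1.0²/91 = 0.000427681
  stratum C: (80/2940)²·1.6²/4 = 0.000473877
  stratum D: (1100/2940)²·1.3²/90 = 0.00262866
  stratum E: (780/2940)²·0.8²/126 = 0.000357523
V̂(x̄_st) = 0.00394724
SE(x̄_st) = √0.00394724 = 0.0628271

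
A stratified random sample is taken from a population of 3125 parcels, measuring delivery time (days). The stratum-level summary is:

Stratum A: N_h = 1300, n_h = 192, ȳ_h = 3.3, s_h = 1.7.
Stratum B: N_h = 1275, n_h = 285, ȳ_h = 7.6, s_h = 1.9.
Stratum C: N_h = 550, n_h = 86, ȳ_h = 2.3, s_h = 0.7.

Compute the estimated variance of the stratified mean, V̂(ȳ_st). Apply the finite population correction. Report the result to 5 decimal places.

V̂(ȳ_st) ≈ 0.00401

V̂(ȳ_st) = Σ W_h² (1 − n_h/N_h) s_h²/n_h, with W_h = N_h/N and N = 3125:
  stratum A: (1300/3125)²·(1 − 192/1300)·1.7²/192 = 0.00222014
  stratum B: (1275/3125)²·(1 − 285/1275)·1.9²/285 = 0.00163722
  stratum C: (550/3125)²·(1 − 86/550)·0.7²/86 = 0.000148894
V̂(ȳ_st) = 0.00400625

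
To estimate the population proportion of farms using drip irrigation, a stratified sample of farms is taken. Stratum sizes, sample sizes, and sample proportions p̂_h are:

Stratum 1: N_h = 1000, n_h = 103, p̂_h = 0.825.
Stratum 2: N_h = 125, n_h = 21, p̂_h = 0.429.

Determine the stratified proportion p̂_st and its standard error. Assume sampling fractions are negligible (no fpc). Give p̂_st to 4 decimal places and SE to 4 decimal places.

p̂_st ≈ 0.7810, SE ≈ 0.0356

N = 1125; stratum weights W_h = N_h/N.
p̂_st = Σ W_h p̂_h = (1000·0.825 + 125·0.429)/1125 = 0.78100
V̂(p̂_st) = Σ W_h² p̂_h(1−p̂_h)/(n_h−1):
  stratum 1: (1000/1125)²·0.825·0.175/102 = 0.00111837
  stratum 2: (125/1125)²·0.429·0.571/20 = 0.000151209
V̂(p̂_st) = 0.00126958; SE = √V̂ = 0.0356312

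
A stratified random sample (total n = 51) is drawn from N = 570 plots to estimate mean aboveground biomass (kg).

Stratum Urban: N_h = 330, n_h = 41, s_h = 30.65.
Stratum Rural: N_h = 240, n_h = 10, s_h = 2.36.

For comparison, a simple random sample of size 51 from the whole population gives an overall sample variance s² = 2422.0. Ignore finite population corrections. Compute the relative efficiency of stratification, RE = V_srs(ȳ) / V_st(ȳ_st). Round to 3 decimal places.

V̂(ȳ_st) = Σ W_h² s_h²/n_h, with W_h = N_h/N and N = 570:
  stratum Urban: (330/570)²·30.65²/41 = 7.67989
  stratum Rural: (240/570)²·2.36²/10 = 0.0987408
V_st = 7.77864
V_srs = s²/n = 2422.0/51 = 47.4902
Relative efficiency = V_srs / V_st = 47.4902/7.77864 = 6.1052

RE ≈ 6.105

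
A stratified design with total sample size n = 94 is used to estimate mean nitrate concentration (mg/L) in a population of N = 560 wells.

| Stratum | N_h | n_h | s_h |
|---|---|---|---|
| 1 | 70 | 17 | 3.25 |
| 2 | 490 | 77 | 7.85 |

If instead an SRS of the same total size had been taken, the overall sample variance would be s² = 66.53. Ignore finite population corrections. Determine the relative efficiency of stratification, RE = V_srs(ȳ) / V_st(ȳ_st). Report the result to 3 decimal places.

RE ≈ 1.137

V̂(ȳ_st) = Σ W_h² s_h²/n_h, with W_h = N_h/N and N = 560:
  stratum 1: (70/560)²·3.25²/17 = 0.00970818
  stratum 2: (490/560)²·7.85²/77 = 0.612724
V_st = 0.622432
V_srs = s²/n = 66.53/94 = 0.707766
Relative efficiency = V_srs / V_st = 0.707766/0.622432 = 1.1371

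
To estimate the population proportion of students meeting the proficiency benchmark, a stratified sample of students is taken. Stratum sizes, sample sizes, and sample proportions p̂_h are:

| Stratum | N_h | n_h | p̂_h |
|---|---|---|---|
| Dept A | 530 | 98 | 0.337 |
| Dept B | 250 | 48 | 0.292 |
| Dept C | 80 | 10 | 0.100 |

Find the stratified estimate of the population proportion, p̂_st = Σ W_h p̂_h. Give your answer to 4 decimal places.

p̂_st ≈ 0.3019

N = 860; stratum weights W_h = N_h/N.
p̂_st = Σ W_h p̂_h = (530·0.337 + 250·0.292 + 80·0.100)/860 = 0.30187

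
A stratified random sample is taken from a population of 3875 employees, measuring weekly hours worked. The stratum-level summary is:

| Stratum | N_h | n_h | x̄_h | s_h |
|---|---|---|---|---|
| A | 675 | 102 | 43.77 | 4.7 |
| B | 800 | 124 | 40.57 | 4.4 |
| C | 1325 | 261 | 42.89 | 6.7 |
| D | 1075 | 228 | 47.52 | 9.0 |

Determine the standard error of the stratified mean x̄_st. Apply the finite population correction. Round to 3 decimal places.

V̂(x̄_st) = Σ W_h² (1 − n_h/N_h) s_h²/n_h, with W_h = N_h/N and N = 3875:
  stratum A: (675/3875)²·(1 − 102/675)·4.7²/102 = 0.00557841
  stratum B: (800/3875)²·(1 − 124/800)·4.4²/124 = 0.00562311
  stratum C: (1325/3875)²·(1 − 261/1325)·6.7²/261 = 0.0161482
  stratum D: (1075/3875)²·(1 − 228/1075)·9.0²/228 = 0.0215426
V̂(x̄_st) = 0.0488923
SE(x̄_st) = √0.0488923 = 0.221116

SE(x̄_st) ≈ 0.221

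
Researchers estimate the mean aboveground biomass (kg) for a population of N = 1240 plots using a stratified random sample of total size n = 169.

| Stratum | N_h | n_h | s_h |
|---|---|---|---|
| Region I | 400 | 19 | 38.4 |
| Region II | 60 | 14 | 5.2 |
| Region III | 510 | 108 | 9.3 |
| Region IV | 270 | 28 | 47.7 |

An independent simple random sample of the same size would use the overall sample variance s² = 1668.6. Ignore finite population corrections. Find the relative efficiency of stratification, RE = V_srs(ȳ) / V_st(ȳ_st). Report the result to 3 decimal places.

RE ≈ 0.818

V̂(ȳ_st) = Σ W_h² s_h²/n_h, with W_h = N_h/N and N = 1240:
  stratum Region I: (400/1240)²·38.4²/19 = 8.0758
  stratum Region II: (60/1240)²·5.2²/14 = 0.00452208
  stratum Region III: (510/1240)²·9.3²/108 = 0.135469
  stratum Region IV: (270/1240)²·47.7²/28 = 3.85268
V_st = 12.0685
V_srs = s²/n = 1668.6/169 = 9.87337
Relative efficiency = V_srs / V_st = 9.87337/12.0685 = 0.8181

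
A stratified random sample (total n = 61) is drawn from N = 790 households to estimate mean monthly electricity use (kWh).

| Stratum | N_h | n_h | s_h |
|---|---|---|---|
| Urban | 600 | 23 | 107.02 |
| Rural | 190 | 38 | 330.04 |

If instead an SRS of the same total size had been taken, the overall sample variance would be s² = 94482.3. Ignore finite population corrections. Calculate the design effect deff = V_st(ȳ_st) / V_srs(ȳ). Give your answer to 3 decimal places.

V̂(ȳ_st) = Σ W_h² s_h²/n_h, with W_h = N_h/N and N = 790:
  stratum Urban: (600/790)²·107.02²/23 = 287.244
  stratum Rural: (190/790)²·330.04²/38 = 165.807
V_st = 453.051
V_srs = s²/n = 94482.3/61 = 1548.89
deff = V_st / V_srs = 453.051/1548.89 = 0.2925

deff ≈ 0.293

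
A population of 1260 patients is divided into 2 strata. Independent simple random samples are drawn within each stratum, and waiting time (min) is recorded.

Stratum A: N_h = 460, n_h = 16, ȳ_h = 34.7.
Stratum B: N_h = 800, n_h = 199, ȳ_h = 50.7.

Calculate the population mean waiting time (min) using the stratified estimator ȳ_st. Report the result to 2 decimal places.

N = Σ N_h = 1260. Stratum weights W_h = N_h/N.
ȳ_st = (460·34.7 + 800·50.7) / 1260 = 44.8587

ȳ_st ≈ 44.86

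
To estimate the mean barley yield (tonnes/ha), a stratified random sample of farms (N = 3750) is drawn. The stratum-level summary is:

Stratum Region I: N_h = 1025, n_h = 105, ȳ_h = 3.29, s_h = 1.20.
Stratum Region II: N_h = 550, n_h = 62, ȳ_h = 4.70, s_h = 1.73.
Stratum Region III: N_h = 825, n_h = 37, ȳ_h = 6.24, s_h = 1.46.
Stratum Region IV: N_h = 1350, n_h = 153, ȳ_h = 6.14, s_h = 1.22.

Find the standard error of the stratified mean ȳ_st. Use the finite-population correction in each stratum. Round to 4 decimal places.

SE(ȳ_st) ≈ 0.0750

V̂(ȳ_st) = Σ W_h² (1 − n_h/N_h) s_h²/n_h, with W_h = N_h/N and N = 3750:
  stratum Region I: (1025/3750)²·(1 − 105/1025)·1.20²/105 = 0.00091965
  stratum Region II: (550/3750)²·(1 − 62/550)·1.73²/62 = 0.000921341
  stratum Region III: (825/3750)²·(1 − 37/825)·1.46²/37 = 0.00266331
  stratum Region IV: (1350/3750)²·(1 − 153/1350)·1.22²/153 = 0.00111788
V̂(ȳ_st) = 0.00562218
SE(ȳ_st) = √0.00562218 = 0.0749812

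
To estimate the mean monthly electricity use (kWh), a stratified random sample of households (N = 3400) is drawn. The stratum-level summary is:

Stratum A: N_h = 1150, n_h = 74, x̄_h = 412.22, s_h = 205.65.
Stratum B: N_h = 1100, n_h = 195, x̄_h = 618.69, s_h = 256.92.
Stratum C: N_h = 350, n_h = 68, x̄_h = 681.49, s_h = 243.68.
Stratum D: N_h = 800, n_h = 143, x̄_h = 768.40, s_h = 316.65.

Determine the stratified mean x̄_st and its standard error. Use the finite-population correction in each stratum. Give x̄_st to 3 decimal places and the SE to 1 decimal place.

x̄_st = Σ W_h x̄_h = (1150·412.22 + 1100·618.69 + 350·681.49 + 800·768.40)/3400 = 590.54515
V̂(x̄_st) = Σ W_h² (1 − n_h/N_h) s_h²/n_h, with W_h = N_h/N and N = 3400:
  stratum A: (1150/3400)²·(1 − 74/1150)·205.65²/74 = 61.1756
  stratum B: (1100/3400)²·(1 − 195/1100)·256.92²/195 = 29.1504
  stratum C: (350/3400)²·(1 − 68/350)·243.68²/68 = 7.45573
  stratum D: (800/3400)²·(1 − 143/800)·316.65²/143 = 31.8802
V̂(x̄_st) = 129.662
SE(x̄_st) = √129.662 = 11.3869

x̄_st ≈ 590.545, SE ≈ 11.4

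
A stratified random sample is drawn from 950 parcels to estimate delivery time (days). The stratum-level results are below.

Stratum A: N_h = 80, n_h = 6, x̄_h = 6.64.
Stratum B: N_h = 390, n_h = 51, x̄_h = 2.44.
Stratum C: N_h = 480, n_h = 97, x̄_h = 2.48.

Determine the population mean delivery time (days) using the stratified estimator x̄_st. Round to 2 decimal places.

x̄_st ≈ 2.81

N = Σ N_h = 950. Stratum weights W_h = N_h/N.
x̄_st = (80·6.64 + 390·2.44 + 480·2.48) / 950 = 2.8139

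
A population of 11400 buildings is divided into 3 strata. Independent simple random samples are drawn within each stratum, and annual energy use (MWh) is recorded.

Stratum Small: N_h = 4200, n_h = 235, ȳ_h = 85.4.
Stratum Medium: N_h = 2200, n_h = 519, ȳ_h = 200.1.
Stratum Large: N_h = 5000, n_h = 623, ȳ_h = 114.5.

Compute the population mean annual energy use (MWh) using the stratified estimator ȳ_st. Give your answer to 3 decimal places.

N = Σ N_h = 11400. Stratum weights W_h = N_h/N.
ȳ_st = (4200·85.4 + 2200·200.1 + 5000·114.5) / 11400 = 120.29825

ȳ_st ≈ 120.298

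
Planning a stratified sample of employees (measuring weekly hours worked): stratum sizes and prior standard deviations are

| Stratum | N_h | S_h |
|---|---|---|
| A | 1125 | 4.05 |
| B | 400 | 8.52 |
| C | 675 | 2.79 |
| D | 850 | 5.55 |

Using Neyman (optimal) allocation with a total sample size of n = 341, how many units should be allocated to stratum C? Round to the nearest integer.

44

Neyman allocation: n_h = n · N_h S_h / Σ N_i S_i, with n = 341.
  stratum A: N_h·S_h = 1125·4.05 = 4556.25
  stratum B: N_h·S_h = 400·8.52 = 3408.00
  stratum C: N_h·S_h = 675·2.79 = 1883.25
  stratum D: N_h·S_h = 850·5.55 = 4717.50
Σ N_h S_h = 14565.00
n for stratum C = 341·1883.25/14565.00 = 44.091 → 44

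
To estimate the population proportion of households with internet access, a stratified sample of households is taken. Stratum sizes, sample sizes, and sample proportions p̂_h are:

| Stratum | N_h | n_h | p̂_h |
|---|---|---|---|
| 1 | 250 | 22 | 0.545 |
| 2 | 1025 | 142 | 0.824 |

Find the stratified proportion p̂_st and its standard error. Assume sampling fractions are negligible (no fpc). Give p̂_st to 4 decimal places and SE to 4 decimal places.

p̂_st ≈ 0.7693, SE ≈ 0.0334

N = 1275; stratum weights W_h = N_h/N.
p̂_st = Σ W_h p̂_h = (250·0.545 + 1025·0.824)/1275 = 0.76929
V̂(p̂_st) = Σ W_h² p̂_h(1−p̂_h)/(n_h−1):
  stratum 1: (250/1275)²·0.545·0.455/21 = 0.000453992
  stratum 2: (1025/1275)²·0.824·0.176/141 = 0.000664734
V̂(p̂_st) = 0.00111873; SE = √V̂ = 0.0334474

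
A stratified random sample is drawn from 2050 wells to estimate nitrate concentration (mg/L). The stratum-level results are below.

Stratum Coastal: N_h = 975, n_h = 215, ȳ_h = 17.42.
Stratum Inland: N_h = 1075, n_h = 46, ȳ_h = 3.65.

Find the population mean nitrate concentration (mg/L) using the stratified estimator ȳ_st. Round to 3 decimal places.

N = Σ N_h = 2050. Stratum weights W_h = N_h/N.
ȳ_st = (975·17.42 + 1075·3.65) / 2050 = 10.19915

ȳ_st ≈ 10.199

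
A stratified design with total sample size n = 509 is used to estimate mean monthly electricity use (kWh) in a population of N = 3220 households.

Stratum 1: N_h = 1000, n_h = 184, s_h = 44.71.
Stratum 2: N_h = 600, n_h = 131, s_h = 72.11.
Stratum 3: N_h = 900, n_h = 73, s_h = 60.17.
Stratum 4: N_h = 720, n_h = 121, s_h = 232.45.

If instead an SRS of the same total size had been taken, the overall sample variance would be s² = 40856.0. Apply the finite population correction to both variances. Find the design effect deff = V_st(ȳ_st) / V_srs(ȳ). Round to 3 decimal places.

V̂(ȳ_st) = Σ W_h² (1 − n_h/N_h) s_h²/n_h, with W_h = N_h/N and N = 3220:
  stratum 1: (1000/3220)²·(1 − 184/1000)·44.71²/184 = 0.855008
  stratum 2: (600/3220)²·(1 − 131/600)·72.11²/131 = 1.07729
  stratum 3: (900/3220)²·(1 − 73/900)·60.17²/73 = 3.56019
  stratum 4: (720/3220)²·(1 − 121/720)·232.45²/121 = 18.5747
V_st = 24.0672
V_srs = (1 − 509/3220)·40856.0/509 = 67.579
deff = V_st / V_srs = 24.0672/67.579 = 0.3561

deff ≈ 0.356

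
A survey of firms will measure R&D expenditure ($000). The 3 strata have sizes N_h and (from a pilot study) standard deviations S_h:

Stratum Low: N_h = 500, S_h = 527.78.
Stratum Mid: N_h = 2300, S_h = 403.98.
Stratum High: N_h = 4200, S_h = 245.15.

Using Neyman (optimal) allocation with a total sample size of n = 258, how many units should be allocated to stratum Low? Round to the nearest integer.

Neyman allocation: n_h = n · N_h S_h / Σ N_i S_i, with n = 258.
  stratum Low: N_h·S_h = 500·527.78 = 263890.00
  stratum Mid: N_h·S_h = 2300·403.98 = 929154.00
  stratum High: N_h·S_h = 4200·245.15 = 1029630.00
Σ N_h S_h = 2222674.00
n for stratum Low = 258·263890.00/2222674.00 = 30.631 → 31

31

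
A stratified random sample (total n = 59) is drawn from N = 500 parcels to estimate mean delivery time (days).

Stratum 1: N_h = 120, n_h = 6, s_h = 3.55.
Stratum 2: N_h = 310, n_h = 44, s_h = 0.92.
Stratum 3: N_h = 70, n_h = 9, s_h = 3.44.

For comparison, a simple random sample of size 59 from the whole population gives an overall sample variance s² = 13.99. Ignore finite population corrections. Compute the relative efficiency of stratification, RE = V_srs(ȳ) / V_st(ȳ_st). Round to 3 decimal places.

V̂(ȳ_st) = Σ W_h² s_h²/n_h, with W_h = N_h/N and N = 500:
  stratum 1: (120/500)²·3.55²/6 = 0.120984
  stratum 2: (310/500)²·0.92²/44 = 0.00739446
  stratum 3: (70/500)²·3.44²/9 = 0.025771
V_st = 0.154149
V_srs = s²/n = 13.99/59 = 0.237119
Relative efficiency = V_srs / V_st = 0.237119/0.154149 = 1.5382

RE ≈ 1.538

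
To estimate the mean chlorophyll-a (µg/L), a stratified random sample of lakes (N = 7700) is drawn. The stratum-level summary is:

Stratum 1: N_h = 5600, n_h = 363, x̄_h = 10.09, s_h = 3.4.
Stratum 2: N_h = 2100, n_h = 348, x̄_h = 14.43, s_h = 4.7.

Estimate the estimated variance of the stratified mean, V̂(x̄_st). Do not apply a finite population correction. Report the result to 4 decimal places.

V̂(x̄_st) ≈ 0.0216

V̂(x̄_st) = Σ W_h² s_h²/n_h, with W_h = N_h/N and N = 7700:
  stratum 1: (5600/7700)²·3.4²/363 = 0.016844
  stratum 2: (2100/7700)²·4.7²/348 = 0.00472143
V̂(x̄_st) = 0.0215655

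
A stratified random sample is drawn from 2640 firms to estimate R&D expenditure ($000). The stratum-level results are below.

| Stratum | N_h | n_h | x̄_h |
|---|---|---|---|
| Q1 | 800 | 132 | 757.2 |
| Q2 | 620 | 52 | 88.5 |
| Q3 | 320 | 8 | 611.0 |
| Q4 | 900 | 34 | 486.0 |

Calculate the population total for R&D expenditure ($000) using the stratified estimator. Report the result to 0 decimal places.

τ̂_st ≈ 1293550

τ̂_st = Σ N_h x̄_h = 800·757.2 + 620·88.5 + 320·611.0 + 900·486.0 = 1293550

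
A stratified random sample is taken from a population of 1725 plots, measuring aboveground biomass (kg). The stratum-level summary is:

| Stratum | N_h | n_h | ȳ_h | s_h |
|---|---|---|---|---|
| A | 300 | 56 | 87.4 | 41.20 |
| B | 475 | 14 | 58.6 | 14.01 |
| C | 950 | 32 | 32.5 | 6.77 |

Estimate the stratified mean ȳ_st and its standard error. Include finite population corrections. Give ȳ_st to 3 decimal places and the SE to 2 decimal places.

ȳ_st = Σ W_h ȳ_h = (300·87.4 + 475·58.6 + 950·32.5)/1725 = 49.23478
V̂(ȳ_st) = Σ W_h² (1 − n_h/N_h) s_h²/n_h, with W_h = N_h/N and N = 1725:
  stratum A: (300/1725)²·(1 − 56/300)·41.20²/56 = 0.745657
  stratum B: (475/1725)²·(1 − 14/475)·14.01²/14 = 1.03173
  stratum C: (950/1725)²·(1 − 32/950)·6.77²/32 = 0.419774
V̂(ȳ_st) = 2.19716
SE(ȳ_st) = √2.19716 = 1.48228

ȳ_st ≈ 49.235, SE ≈ 1.48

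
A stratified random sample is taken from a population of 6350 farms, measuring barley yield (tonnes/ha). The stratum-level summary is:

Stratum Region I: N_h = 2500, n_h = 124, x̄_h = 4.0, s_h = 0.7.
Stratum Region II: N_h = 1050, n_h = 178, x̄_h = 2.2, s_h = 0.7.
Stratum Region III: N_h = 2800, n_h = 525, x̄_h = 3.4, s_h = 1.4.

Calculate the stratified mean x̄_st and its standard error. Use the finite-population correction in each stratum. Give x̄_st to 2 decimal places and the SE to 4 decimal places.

x̄_st = Σ W_h x̄_h = (2500·4.0 + 1050·2.2 + 2800·3.4)/6350 = 3.43780
V̂(x̄_st) = Σ W_h² (1 − n_h/N_h) s_h²/n_h, with W_h = N_h/N and N = 6350:
  stratum Region I: (2500/6350)²·(1 − 124/2500)·0.7²/124 = 0.000582121
  stratum Region II: (1050/6350)²·(1 − 178/1050)·0.7²/178 = 6.25078e-05
  stratum Region III: (2800/6350)²·(1 − 525/2800)·1.4²/525 = 0.000589778
V̂(x̄_st) = 0.00123441
SE(x̄_st) = √0.00123441 = 0.0351341

x̄_st ≈ 3.44, SE ≈ 0.0351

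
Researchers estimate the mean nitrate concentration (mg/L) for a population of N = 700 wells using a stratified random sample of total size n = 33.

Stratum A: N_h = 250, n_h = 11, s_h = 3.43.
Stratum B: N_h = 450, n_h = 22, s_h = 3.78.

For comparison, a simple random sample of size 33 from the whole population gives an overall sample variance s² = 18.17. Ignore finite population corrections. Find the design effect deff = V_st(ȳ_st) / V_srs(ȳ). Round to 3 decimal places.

deff ≈ 0.735

V̂(ȳ_st) = Σ W_h² s_h²/n_h, with W_h = N_h/N and N = 700:
  stratum A: (250/700)²·3.43²/11 = 0.13642
  stratum B: (450/700)²·3.78²/22 = 0.268405
V_st = 0.404825
V_srs = s²/n = 18.17/33 = 0.550606
deff = V_st / V_srs = 0.404825/0.550606 = 0.7352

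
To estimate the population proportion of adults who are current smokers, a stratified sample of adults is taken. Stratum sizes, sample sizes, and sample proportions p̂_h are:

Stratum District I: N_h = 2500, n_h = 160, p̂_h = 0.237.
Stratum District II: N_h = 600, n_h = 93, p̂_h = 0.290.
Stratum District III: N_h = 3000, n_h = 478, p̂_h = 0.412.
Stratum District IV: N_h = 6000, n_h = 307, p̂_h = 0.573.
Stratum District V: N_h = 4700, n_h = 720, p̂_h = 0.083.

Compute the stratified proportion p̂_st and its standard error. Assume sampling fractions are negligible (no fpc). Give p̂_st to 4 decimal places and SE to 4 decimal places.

N = 16800; stratum weights W_h = N_h/N.
p̂_st = Σ W_h p̂_h = (2500·0.237 + 600·0.290 + 3000·0.412 + 6000·0.573 + 4700·0.083)/16800 = 0.34706
V̂(p̂_st) = Σ W_h² p̂_h(1−p̂_h)/(n_h−1):
  stratum District I: (2500/16800)²·0.237·0.763/159 = 2.51847e-05
  stratum District II: (600/16800)²·0.290·0.710/92 = 2.85465e-06
  stratum District III: (3000/16800)²·0.412·0.588/477 = 1.6195e-05
  stratum District IV: (6000/16800)²·0.573·0.427/306 = 0.000101987
  stratum District V: (4700/16800)²·0.083·0.917/719 = 8.28506e-06
V̂(p̂_st) = 0.000154506; SE = √V̂ = 0.0124301

p̂_st ≈ 0.3471, SE ≈ 0.0124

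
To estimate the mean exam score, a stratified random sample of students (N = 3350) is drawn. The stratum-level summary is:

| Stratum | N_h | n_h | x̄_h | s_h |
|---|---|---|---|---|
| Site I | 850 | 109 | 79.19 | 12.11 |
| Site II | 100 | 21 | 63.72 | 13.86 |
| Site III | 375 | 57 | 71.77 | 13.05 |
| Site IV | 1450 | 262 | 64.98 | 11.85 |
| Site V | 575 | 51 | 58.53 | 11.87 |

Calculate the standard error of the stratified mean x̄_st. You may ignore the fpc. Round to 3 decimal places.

V̂(x̄_st) = Σ W_h² s_h²/n_h, with W_h = N_h/N and N = 3350:
  stratum Site I: (850/3350)²·12.11²/109 = 0.0866184
  stratum Site II: (100/3350)²·13.86²/21 = 0.00815112
  stratum Site III: (375/3350)²·13.05²/57 = 0.0374386
  stratum Site IV: (1450/3350)²·11.85²/262 = 0.100411
  stratum Site V: (575/3350)²·11.87²/51 = 0.0813912
V̂(x̄_st) = 0.31401
SE(x̄_st) = √0.31401 = 0.560366

SE(x̄_st) ≈ 0.560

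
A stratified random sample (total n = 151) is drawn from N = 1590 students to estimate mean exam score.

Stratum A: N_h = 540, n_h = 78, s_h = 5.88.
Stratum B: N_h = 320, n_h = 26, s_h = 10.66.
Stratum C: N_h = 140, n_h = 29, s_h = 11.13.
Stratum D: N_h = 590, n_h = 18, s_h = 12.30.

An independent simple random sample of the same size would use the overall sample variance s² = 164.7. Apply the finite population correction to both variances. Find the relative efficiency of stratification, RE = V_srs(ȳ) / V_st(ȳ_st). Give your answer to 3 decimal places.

RE ≈ 0.729

V̂(ȳ_st) = Σ W_h² (1 − n_h/N_h) s_h²/n_h, with W_h = N_h/N and N = 1590:
  stratum A: (540/1590)²·(1 − 78/540)·5.88²/78 = 0.0437423
  stratum B: (320/1590)²·(1 − 26/320)·10.66²/26 = 0.162646
  stratum C: (140/1590)²·(1 − 29/140)·11.13²/29 = 0.0262572
  stratum D: (590/1590)²·(1 − 18/590)·12.30²/18 = 1.122
V_st = 1.35464
V_srs = (1 − 151/1590)·164.7/151 = 0.987144
Relative efficiency = V_srs / V_st = 0.987144/1.35464 = 0.7287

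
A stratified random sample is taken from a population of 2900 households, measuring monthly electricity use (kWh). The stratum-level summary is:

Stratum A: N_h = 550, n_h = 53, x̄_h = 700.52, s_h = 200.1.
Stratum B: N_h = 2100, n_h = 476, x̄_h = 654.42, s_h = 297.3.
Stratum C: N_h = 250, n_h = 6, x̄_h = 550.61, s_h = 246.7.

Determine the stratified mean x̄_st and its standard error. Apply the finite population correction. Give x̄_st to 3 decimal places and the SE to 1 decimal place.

x̄_st = Σ W_h x̄_h = (550·700.52 + 2100·654.42 + 250·550.61)/2900 = 654.21397
V̂(x̄_st) = Σ W_h² (1 − n_h/N_h) s_h²/n_h, with W_h = N_h/N and N = 2900:
  stratum A: (550/2900)²·(1 − 53/550)·200.1²/53 = 24.5551
  stratum B: (2100/2900)²·(1 − 476/2100)·297.3²/476 = 75.2995
  stratum C: (250/2900)²·(1 − 6/250)·246.7²/6 = 73.5734
V̂(x̄_st) = 173.428
SE(x̄_st) = √173.428 = 13.1692

x̄_st ≈ 654.214, SE ≈ 13.2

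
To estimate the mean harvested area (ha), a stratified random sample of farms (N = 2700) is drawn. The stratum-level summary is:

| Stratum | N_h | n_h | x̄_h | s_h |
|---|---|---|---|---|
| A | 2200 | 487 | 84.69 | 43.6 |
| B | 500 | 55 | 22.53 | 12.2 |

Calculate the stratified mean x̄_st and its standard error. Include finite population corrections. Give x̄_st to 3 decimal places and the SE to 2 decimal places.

x̄_st ≈ 73.179, SE ≈ 1.45

x̄_st = Σ W_h x̄_h = (2200·84.69 + 500·22.53)/2700 = 73.17889
V̂(x̄_st) = Σ W_h² (1 − n_h/N_h) s_h²/n_h, with W_h = N_h/N and N = 2700:
  stratum A: (2200/2700)²·(1 − 487/2200)·43.6²/487 = 2.01789
  stratum B: (500/2700)²·(1 − 55/500)·12.2²/55 = 0.0825961
V̂(x̄_st) = 2.10048
SE(x̄_st) = √2.10048 = 1.4493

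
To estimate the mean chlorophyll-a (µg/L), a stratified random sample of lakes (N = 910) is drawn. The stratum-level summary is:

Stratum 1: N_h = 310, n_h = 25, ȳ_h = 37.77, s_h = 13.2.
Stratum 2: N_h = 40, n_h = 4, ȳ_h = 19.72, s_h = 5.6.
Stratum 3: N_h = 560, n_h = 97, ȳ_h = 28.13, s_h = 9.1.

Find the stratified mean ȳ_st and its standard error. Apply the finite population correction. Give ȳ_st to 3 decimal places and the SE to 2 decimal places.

ȳ_st = Σ W_h ȳ_h = (310·37.77 + 40·19.72 + 560·28.13)/910 = 31.04429
V̂(ȳ_st) = Σ W_h² (1 − n_h/N_h) s_h²/n_h, with W_h = N_h/N and N = 910:
  stratum 1: (310/910)²·(1 − 25/310)·13.2²/25 = 0.743587
  stratum 2: (40/910)²·(1 − 4/40)·5.6²/4 = 0.0136331
  stratum 3: (560/910)²·(1 − 97/560)·9.1²/97 = 0.267299
V̂(ȳ_st) = 1.02452
SE(ȳ_st) = √1.02452 = 1.01219

ȳ_st ≈ 31.044, SE ≈ 1.01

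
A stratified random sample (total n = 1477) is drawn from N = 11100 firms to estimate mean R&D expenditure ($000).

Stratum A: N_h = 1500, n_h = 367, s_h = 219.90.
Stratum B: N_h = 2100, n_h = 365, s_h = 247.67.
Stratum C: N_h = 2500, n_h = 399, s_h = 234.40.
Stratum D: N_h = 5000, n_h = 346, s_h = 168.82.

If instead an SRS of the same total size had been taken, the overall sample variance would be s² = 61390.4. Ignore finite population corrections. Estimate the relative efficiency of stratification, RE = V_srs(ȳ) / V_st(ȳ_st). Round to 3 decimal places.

RE ≈ 1.294

V̂(ȳ_st) = Σ W_h² s_h²/n_h, with W_h = N_h/N and N = 11100:
  stratum A: (1500/11100)²·219.90²/367 = 2.40614
  stratum B: (2100/11100)²·247.67²/365 = 6.01515
  stratum C: (2500/11100)²·234.40²/399 = 6.98516
  stratum D: (5000/11100)²·168.82²/346 = 16.7134
V_st = 32.1199
V_srs = s²/n = 61390.4/1477 = 41.5643
Relative efficiency = V_srs / V_st = 41.5643/32.1199 = 1.2940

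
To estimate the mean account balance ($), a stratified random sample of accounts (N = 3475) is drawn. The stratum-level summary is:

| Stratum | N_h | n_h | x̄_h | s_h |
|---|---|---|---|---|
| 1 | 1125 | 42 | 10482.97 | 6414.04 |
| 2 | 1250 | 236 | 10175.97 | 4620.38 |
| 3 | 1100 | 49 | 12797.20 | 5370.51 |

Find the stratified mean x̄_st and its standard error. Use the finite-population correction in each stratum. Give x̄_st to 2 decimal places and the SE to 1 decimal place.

x̄_st = Σ W_h x̄_h = (1125·10482.97 + 1250·10175.97 + 1100·12797.20)/3475 = 11105.10036
V̂(x̄_st) = Σ W_h² (1 − n_h/N_h) s_h²/n_h, with W_h = N_h/N and N = 3475:
  stratum 1: (1125/3475)²·(1 − 42/1125)·6414.04²/42 = 98829.2
  stratum 2: (1250/3475)²·(1 − 236/1250)·4620.38²/236 = 9494.71
  stratum 3: (1100/3475)²·(1 − 49/1100)·5370.51²/49 = 56353.5
V̂(x̄_st) = 164677
SE(x̄_st) = √164677 = 405.805

x̄_st ≈ 11105.10, SE ≈ 405.8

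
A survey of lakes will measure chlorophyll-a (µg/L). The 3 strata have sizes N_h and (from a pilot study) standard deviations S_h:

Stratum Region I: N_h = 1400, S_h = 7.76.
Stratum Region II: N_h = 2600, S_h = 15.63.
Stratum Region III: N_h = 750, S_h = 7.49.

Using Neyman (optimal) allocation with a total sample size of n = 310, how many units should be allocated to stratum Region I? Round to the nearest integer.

59

Neyman allocation: n_h = n · N_h S_h / Σ N_i S_i, with n = 310.
  stratum Region I: N_h·S_h = 1400·7.76 = 10864.00
  stratum Region II: N_h·S_h = 2600·15.63 = 40638.00
  stratum Region III: N_h·S_h = 750·7.49 = 5617.50
Σ N_h S_h = 57119.50
n for stratum Region I = 310·10864.00/57119.50 = 58.961 → 59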